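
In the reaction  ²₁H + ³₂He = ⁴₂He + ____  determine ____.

Conserve mass number: 2 + 3 = 4 + A, so A = 1.
Conserve atomic number: 1 + 2 = 2 + Z, so Z = 1.
A = 1 and Z = 1 is ¹₁H — a proton.

proton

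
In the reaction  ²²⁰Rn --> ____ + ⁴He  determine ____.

Po-216

Conserve mass number: 220 = A + 4, so A = 216.
Conserve atomic number: 86 = Z + 2, so Z = 84.
Z = 84 is polonium, so the species is ²¹⁶Po.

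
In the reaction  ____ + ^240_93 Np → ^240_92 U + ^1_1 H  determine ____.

neutron

Conserve mass number: A + 240 = 240 + 1, so A = 1.
Conserve atomic number: Z + 93 = 92 + 1, so Z = 0.
A = 1 and Z = 0 is ^1_0 n — a neutron.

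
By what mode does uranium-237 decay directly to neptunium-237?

beta-minus decay

ΔA = 237 − 237 = 0; ΔZ = 93 − 92 = +1.
A is unchanged and Z rises by 1 — a neutron has become a proton (β⁻ decay).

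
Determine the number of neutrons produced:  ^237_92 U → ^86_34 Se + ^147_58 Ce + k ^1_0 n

4

Conserve mass number: 237 = 86 + 147 + k, so k = 237 − 233 = 4.
Check atomic number: 92 = 34 + 58 + 0 = 92. ✓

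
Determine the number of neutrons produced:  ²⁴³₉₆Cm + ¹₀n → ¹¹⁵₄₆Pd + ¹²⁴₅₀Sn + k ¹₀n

Conserve mass number: 244 = 115 + 124 + k, so k = 244 − 239 = 5.
Check atomic number: 96 = 46 + 50 + 0 = 96. ✓

5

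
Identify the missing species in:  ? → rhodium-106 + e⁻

Conserve mass number: A = 106 + 0, so A = 106.
Conserve atomic number: Z = 45 − 1, so Z = 44.
Z = 44 is ruthenium, so the species is ruthenium-106.

Ru-106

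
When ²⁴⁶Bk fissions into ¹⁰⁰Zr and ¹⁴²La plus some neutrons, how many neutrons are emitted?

Conserve mass number: 246 = 100 + 142 + k, so k = 246 − 242 = 4.
Check atomic number: 97 = 40 + 57 + 0 = 97. ✓

4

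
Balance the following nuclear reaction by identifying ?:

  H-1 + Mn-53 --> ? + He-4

Cr-50

Conserve mass number: 1 + 53 = A + 4, so A = 50.
Conserve atomic number: 1 + 25 = Z + 2, so Z = 24.
Z = 24 is chromium, so the species is Cr-50.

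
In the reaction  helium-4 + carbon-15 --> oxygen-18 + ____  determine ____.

Conserve mass number: 4 + 15 = 18 + A, so A = 1.
Conserve atomic number: 2 + 6 = 8 + Z, so Z = 0.
A = 1 and Z = 0 is neutron — a neutron.

neutron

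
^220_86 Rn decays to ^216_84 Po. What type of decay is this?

alpha decay

ΔA = 216 − 220 = -4; ΔZ = 84 − 86 = -2.
A drops by 4 and Z drops by 2 — the signature of alpha emission.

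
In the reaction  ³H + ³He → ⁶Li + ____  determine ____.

gamma ray

Conserve mass number: 3 + 3 = 6 + A, so A = 0.
Conserve atomic number: 1 + 2 = 3 + Z, so Z = 0.
A = 0 and Z = 0 is γ — a gamma ray.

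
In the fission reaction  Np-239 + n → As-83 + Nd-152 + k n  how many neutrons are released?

Conserve mass number: 240 = 83 + 152 + k, so k = 240 − 235 = 5.
Check atomic number: 93 = 33 + 60 + 0 = 93. ✓

5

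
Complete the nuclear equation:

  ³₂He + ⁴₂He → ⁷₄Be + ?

Conserve mass number: 3 + 4 = 7 + A, so A = 0.
Conserve atomic number: 2 + 2 = 4 + Z, so Z = 0.
A = 0 and Z = 0 is ⁰₀γ — a gamma ray.

gamma ray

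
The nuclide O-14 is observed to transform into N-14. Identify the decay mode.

ΔA = 14 − 14 = 0; ΔZ = 7 − 8 = -1.
A is unchanged and Z drops by 1 — a proton has become a neutron (β⁺ emission or electron capture).

beta-plus decay or electron capture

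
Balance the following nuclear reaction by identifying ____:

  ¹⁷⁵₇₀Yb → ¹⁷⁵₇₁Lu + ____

beta-minus particle

Conserve mass number: 175 = 175 + A, so A = 0.
Conserve atomic number: 70 = 71 + Z, so Z = -1.
A = 0 and Z = -1 is ⁰₋₁e — a beta-minus particle.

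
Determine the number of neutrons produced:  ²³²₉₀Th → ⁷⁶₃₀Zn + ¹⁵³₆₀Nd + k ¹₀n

Conserve mass number: 232 = 76 + 153 + k, so k = 232 − 229 = 3.
Check atomic number: 90 = 30 + 60 + 0 = 90. ✓

3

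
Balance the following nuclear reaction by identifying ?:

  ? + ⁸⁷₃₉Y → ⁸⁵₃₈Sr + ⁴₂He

Conserve mass number: A + 87 = 85 + 4, so A = 2.
Conserve atomic number: Z + 39 = 38 + 2, so Z = 1.
A = 2 and Z = 1 is ²₁H — a deuteron.

deuteron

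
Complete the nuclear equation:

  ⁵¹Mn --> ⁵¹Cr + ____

Conserve mass number: 51 = 51 + A, so A = 0.
Conserve atomic number: 25 = 24 + Z, so Z = 1.
A = 0 and Z = 1 is e⁺ — a positron.

positron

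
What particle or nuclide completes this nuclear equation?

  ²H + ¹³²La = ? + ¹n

Ce-133

Conserve mass number: 2 + 132 = A + 1, so A = 133.
Conserve atomic number: 1 + 57 = Z + 0, so Z = 58.
Z = 58 is cerium, so the species is ¹³³Ce.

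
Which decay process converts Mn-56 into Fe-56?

ΔA = 56 − 56 = 0; ΔZ = 26 − 25 = +1.
A is unchanged and Z rises by 1 — a neutron has become a proton (β⁻ decay).

beta-minus decay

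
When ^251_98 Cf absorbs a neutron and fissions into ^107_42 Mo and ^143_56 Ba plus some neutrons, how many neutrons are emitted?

2

Conserve mass number: 252 = 107 + 143 + k, so k = 252 − 250 = 2.
Check atomic number: 98 = 42 + 56 + 0 = 98. ✓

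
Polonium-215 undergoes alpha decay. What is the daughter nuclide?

Pb-211

Alpha decay: mass number changes by -4, atomic number by -2.
A: 215 − 4 = 211; Z: 84 − 2 = 82.
Z = 82 is lead, so the daughter is lead-211.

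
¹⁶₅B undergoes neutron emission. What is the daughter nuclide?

B-15

Neutron emission: mass number changes by -1, atomic number by +0.
A: 16 − 1 = 15; Z: 5 = 5.
Z = 5 is boron, so the daughter is ¹⁵₅B.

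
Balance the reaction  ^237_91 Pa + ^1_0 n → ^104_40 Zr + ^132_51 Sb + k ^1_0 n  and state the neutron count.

2

Conserve mass number: 238 = 104 + 132 + k, so k = 238 − 236 = 2.
Check atomic number: 91 = 40 + 51 + 0 = 91. ✓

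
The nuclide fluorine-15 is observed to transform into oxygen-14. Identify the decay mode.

ΔA = 14 − 15 = -1; ΔZ = 8 − 9 = -1.
A drops by 1 and Z drops by 1 — a proton was emitted.

proton emission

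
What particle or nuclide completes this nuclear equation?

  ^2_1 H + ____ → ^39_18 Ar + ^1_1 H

Conserve mass number: 2 + A = 39 + 1, so A = 38.
Conserve atomic number: 1 + Z = 18 + 1, so Z = 18.
Z = 18 is argon, so the species is ^38_18 Ar.

Ar-38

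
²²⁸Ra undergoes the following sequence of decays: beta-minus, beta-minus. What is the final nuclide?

Start: (A, Z) = (228, 88).
After β⁻: (228, 89).
After β⁻: (228, 90).
Z = 90 is thorium.

Th-228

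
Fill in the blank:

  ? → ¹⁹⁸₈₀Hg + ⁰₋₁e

Au-198

Conserve mass number: A = 198 + 0, so A = 198.
Conserve atomic number: Z = 80 − 1, so Z = 79.
Z = 79 is gold, so the species is ¹⁹⁸₇₉Au.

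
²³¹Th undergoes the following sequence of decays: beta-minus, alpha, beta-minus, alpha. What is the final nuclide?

Start: (A, Z) = (231, 90).
After β⁻: (231, 91).
After α: (227, 89).
After β⁻: (227, 90).
After α: (223, 88).
Z = 88 is radium.

Ra-223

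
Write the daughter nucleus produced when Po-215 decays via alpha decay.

Pb-211

Alpha decay: mass number changes by -4, atomic number by -2.
A: 215 − 4 = 211; Z: 84 − 2 = 82.
Z = 82 is lead, so the daughter is Pb-211.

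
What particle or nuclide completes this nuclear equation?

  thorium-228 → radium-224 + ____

alpha particle

Conserve mass number: 228 = 224 + A, so A = 4.
Conserve atomic number: 90 = 88 + Z, so Z = 2.
A = 4 and Z = 2 is helium-4 — an alpha particle.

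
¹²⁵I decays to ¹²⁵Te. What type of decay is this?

ΔA = 125 − 125 = 0; ΔZ = 52 − 53 = -1.
A is unchanged and Z drops by 1 — a proton has become a neutron (β⁺ emission or electron capture).

beta-plus decay or electron capture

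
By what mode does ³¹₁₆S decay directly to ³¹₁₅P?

beta-plus decay or electron capture

ΔA = 31 − 31 = 0; ΔZ = 15 − 16 = -1.
A is unchanged and Z drops by 1 — a proton has become a neutron (β⁺ emission or electron capture).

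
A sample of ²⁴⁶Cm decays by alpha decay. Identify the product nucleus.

Pu-242

Alpha decay: mass number changes by -4, atomic number by -2.
A: 246 − 4 = 242; Z: 96 − 2 = 94.
Z = 94 is plutonium, so the daughter is ²⁴²Pu.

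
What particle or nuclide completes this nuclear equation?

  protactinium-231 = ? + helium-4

Conserve mass number: 231 = A + 4, so A = 227.
Conserve atomic number: 91 = Z + 2, so Z = 89.
Z = 89 is actinium, so the species is actinium-227.

Ac-227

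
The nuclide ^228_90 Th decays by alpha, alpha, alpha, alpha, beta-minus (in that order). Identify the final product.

Bi-212

Start: (A, Z) = (228, 90).
After α: (224, 88).
After α: (220, 86).
After α: (216, 84).
After α: (212, 82).
After β⁻: (212, 83).
Z = 83 is bismuth.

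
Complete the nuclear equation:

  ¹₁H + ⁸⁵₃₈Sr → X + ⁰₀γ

Conserve mass number: 1 + 85 = A + 0, so A = 86.
Conserve atomic number: 1 + 38 = Z + 0, so Z = 39.
Z = 39 is yttrium, so the species is ⁸⁶₃₉Y.

Y-86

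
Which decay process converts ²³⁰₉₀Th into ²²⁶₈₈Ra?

ΔA = 226 − 230 = -4; ΔZ = 88 − 90 = -2.
A drops by 4 and Z drops by 2 — the signature of alpha emission.

alpha decay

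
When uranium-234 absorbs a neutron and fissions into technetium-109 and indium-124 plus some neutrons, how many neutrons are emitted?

2

Conserve mass number: 235 = 109 + 124 + k, so k = 235 − 233 = 2.
Check atomic number: 92 = 43 + 49 + 0 = 92. ✓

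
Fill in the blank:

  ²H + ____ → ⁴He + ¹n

triton

Conserve mass number: 2 + A = 4 + 1, so A = 3.
Conserve atomic number: 1 + Z = 2 + 0, so Z = 1.
A = 3 and Z = 1 is ³H — a triton.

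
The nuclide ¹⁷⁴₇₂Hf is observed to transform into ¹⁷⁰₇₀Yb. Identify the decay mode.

ΔA = 170 − 174 = -4; ΔZ = 70 − 72 = -2.
A drops by 4 and Z drops by 2 — the signature of alpha emission.

alpha decay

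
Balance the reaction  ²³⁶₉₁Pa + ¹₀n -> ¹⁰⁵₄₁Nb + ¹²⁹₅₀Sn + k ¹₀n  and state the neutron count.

Conserve mass number: 237 = 105 + 129 + k, so k = 237 − 234 = 3.
Check atomic number: 91 = 41 + 50 + 0 = 91. ✓

3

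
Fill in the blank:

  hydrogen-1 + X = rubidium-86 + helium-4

Conserve mass number: 1 + A = 86 + 4, so A = 89.
Conserve atomic number: 1 + Z = 37 + 2, so Z = 38.
Z = 38 is strontium, so the species is strontium-89.

Sr-89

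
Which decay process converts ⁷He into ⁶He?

neutron emission

ΔA = 6 − 7 = -1; ΔZ = 2 − 2 = +0.
A drops by 1 with Z unchanged — a neutron was emitted.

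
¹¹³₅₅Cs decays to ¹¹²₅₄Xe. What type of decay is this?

proton emission

ΔA = 112 − 113 = -1; ΔZ = 54 − 55 = -1.
A drops by 1 and Z drops by 1 — a proton was emitted.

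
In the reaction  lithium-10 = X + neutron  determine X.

Li-9

Conserve mass number: 10 = A + 1, so A = 9.
Conserve atomic number: 3 = Z + 0, so Z = 3.
Z = 3 is lithium, so the species is lithium-9.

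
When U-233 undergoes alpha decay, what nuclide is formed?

Th-229

Alpha decay: mass number changes by -4, atomic number by -2.
A: 233 − 4 = 229; Z: 92 − 2 = 90.
Z = 90 is thorium, so the daughter is Th-229.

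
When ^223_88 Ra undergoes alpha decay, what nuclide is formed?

Alpha decay: mass number changes by -4, atomic number by -2.
A: 223 − 4 = 219; Z: 88 − 2 = 86.
Z = 86 is radon, so the daughter is ^219_86 Rn.

Rn-219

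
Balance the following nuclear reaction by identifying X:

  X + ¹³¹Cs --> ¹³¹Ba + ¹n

proton

Conserve mass number: A + 131 = 131 + 1, so A = 1.
Conserve atomic number: Z + 55 = 56 + 0, so Z = 1.
A = 1 and Z = 1 is ¹H — a proton.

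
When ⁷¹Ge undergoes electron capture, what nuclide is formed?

Ga-71

Electron capture: mass number changes by +0, atomic number by -1.
A: 71 = 71; Z: 32 − 1 = 31.
Z = 31 is gallium, so the daughter is ⁷¹Ga.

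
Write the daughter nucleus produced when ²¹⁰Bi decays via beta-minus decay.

Po-210

Beta-minus decay: mass number changes by +0, atomic number by +1.
A: 210 = 210; Z: 83 + 1 = 84.
Z = 84 is polonium, so the daughter is ²¹⁰Po.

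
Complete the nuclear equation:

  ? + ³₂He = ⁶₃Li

Conserve mass number: A + 3 = 6, so A = 3.
Conserve atomic number: Z + 2 = 3, so Z = 1.
A = 3 and Z = 1 is ³₁H — a triton.

triton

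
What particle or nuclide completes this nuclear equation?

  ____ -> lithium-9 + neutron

Li-10

Conserve mass number: A = 9 + 1, so A = 10.
Conserve atomic number: Z = 3 + 0, so Z = 3.
Z = 3 is lithium, so the species is lithium-10.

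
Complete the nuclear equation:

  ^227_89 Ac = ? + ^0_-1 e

Th-227

Conserve mass number: 227 = A + 0, so A = 227.
Conserve atomic number: 89 = Z − 1, so Z = 90.
Z = 90 is thorium, so the species is ^227_90 Th.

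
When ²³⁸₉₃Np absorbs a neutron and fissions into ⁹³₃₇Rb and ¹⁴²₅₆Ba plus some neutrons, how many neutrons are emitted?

4

Conserve mass number: 239 = 93 + 142 + k, so k = 239 − 235 = 4.
Check atomic number: 93 = 37 + 56 + 0 = 93. ✓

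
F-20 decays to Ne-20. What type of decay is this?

ΔA = 20 − 20 = 0; ΔZ = 10 − 9 = +1.
A is unchanged and Z rises by 1 — a neutron has become a proton (β⁻ decay).

beta-minus decay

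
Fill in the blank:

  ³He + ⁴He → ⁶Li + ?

Conserve mass number: 3 + 4 = 6 + A, so A = 1.
Conserve atomic number: 2 + 2 = 3 + Z, so Z = 1.
A = 1 and Z = 1 is ¹H — a proton.

proton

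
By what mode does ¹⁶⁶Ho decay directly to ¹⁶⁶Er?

ΔA = 166 − 166 = 0; ΔZ = 68 − 67 = +1.
A is unchanged and Z rises by 1 — a neutron has become a proton (β⁻ decay).

beta-minus decay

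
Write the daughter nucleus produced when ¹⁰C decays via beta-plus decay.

Beta-plus decay: mass number changes by +0, atomic number by -1.
A: 10 = 10; Z: 6 − 1 = 5.
Z = 5 is boron, so the daughter is ¹⁰B.

B-10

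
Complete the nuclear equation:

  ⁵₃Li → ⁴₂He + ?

proton

Conserve mass number: 5 = 4 + A, so A = 1.
Conserve atomic number: 3 = 2 + Z, so Z = 1.
A = 1 and Z = 1 is ¹₁H — a proton.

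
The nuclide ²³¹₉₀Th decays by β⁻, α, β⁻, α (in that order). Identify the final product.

Start: (A, Z) = (231, 90).
After β⁻: (231, 91).
After α: (227, 89).
After β⁻: (227, 90).
After α: (223, 88).
Z = 88 is radium.

Ra-223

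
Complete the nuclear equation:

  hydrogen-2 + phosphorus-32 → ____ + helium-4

Si-30

Conserve mass number: 2 + 32 = A + 4, so A = 30.
Conserve atomic number: 1 + 15 = Z + 2, so Z = 14.
Z = 14 is silicon, so the species is silicon-30.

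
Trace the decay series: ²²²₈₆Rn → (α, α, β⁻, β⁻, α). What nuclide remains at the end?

Pb-210

Start: (A, Z) = (222, 86).
After α: (218, 84).
After α: (214, 82).
After β⁻: (214, 83).
After β⁻: (214, 84).
After α: (210, 82).
Z = 82 is lead.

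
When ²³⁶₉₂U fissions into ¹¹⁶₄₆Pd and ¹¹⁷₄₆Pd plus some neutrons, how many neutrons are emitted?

3

Conserve mass number: 236 = 116 + 117 + k, so k = 236 − 233 = 3.
Check atomic number: 92 = 46 + 46 + 0 = 92. ✓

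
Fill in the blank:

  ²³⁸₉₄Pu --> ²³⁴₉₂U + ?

alpha particle

Conserve mass number: 238 = 234 + A, so A = 4.
Conserve atomic number: 94 = 92 + Z, so Z = 2.
A = 4 and Z = 2 is ⁴₂He — an alpha particle.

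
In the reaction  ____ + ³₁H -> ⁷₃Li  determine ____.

Conserve mass number: A + 3 = 7, so A = 4.
Conserve atomic number: Z + 1 = 3, so Z = 2.
A = 4 and Z = 2 is ⁴₂He — an alpha particle.

alpha particle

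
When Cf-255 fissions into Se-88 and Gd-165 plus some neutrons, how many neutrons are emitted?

Conserve mass number: 255 = 88 + 165 + k, so k = 255 − 253 = 2.
Check atomic number: 98 = 34 + 64 + 0 = 98. ✓

2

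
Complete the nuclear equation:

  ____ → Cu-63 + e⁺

Zn-63

Conserve mass number: A = 63 + 0, so A = 63.
Conserve atomic number: Z = 29 + 1, so Z = 30.
Z = 30 is zinc, so the species is Zn-63.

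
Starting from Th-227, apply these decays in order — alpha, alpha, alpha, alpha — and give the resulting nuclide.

Start: (A, Z) = (227, 90).
After α: (223, 88).
After α: (219, 86).
After α: (215, 84).
After α: (211, 82).
Z = 82 is lead.

Pb-211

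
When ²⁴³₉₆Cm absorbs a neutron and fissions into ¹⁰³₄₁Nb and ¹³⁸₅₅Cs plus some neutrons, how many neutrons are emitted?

Conserve mass number: 244 = 103 + 138 + k, so k = 244 − 241 = 3.
Check atomic number: 96 = 41 + 55 + 0 = 96. ✓

3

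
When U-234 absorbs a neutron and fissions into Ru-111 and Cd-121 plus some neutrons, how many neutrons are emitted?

3

Conserve mass number: 235 = 111 + 121 + k, so k = 235 − 232 = 3.
Check atomic number: 92 = 44 + 48 + 0 = 92. ✓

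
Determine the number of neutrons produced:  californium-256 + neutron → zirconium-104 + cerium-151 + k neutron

2

Conserve mass number: 257 = 104 + 151 + k, so k = 257 − 255 = 2.
Check atomic number: 98 = 40 + 58 + 0 = 98. ✓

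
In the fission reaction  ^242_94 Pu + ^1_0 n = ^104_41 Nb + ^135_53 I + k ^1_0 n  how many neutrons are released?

4

Conserve mass number: 243 = 104 + 135 + k, so k = 243 − 239 = 4.
Check atomic number: 94 = 41 + 53 + 0 = 94. ✓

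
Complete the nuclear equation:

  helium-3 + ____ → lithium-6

Conserve mass number: 3 + A = 6, so A = 3.
Conserve atomic number: 2 + Z = 3, so Z = 1.
A = 3 and Z = 1 is hydrogen-3 — a triton.

triton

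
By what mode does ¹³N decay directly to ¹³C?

beta-plus decay or electron capture

ΔA = 13 − 13 = 0; ΔZ = 6 − 7 = -1.
A is unchanged and Z drops by 1 — a proton has become a neutron (β⁺ emission or electron capture).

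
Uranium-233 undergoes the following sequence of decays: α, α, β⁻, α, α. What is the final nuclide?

Start: (A, Z) = (233, 92).
After α: (229, 90).
After α: (225, 88).
After β⁻: (225, 89).
After α: (221, 87).
After α: (217, 85).
Z = 85 is astatine.

At-217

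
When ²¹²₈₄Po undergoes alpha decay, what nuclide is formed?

Pb-208

Alpha decay: mass number changes by -4, atomic number by -2.
A: 212 − 4 = 208; Z: 84 − 2 = 82.
Z = 82 is lead, so the daughter is ²⁰⁸₈₂Pb.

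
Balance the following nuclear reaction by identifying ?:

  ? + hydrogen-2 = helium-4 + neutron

triton

Conserve mass number: A + 2 = 4 + 1, so A = 3.
Conserve atomic number: Z + 1 = 2 + 0, so Z = 1.
A = 3 and Z = 1 is hydrogen-3 — a triton.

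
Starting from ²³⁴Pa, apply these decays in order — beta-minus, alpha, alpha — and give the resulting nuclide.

Ra-226

Start: (A, Z) = (234, 91).
After β⁻: (234, 92).
After α: (230, 90).
After α: (226, 88).
Z = 88 is radium.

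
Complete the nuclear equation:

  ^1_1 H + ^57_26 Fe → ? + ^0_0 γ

Co-58

Conserve mass number: 1 + 57 = A + 0, so A = 58.
Conserve atomic number: 1 + 26 = Z + 0, so Z = 27.
Z = 27 is cobalt, so the species is ^58_27 Co.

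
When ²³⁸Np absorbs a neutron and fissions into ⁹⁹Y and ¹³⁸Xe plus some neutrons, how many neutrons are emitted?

2

Conserve mass number: 239 = 99 + 138 + k, so k = 239 − 237 = 2.
Check atomic number: 93 = 39 + 54 + 0 = 93. ✓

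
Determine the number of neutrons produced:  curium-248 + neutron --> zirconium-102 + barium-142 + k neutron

Conserve mass number: 249 = 102 + 142 + k, so k = 249 − 244 = 5.
Check atomic number: 96 = 40 + 56 + 0 = 96. ✓

5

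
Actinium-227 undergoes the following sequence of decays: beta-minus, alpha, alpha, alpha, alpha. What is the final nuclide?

Start: (A, Z) = (227, 89).
After β⁻: (227, 90).
After α: (223, 88).
After α: (219, 86).
After α: (215, 84).
After α: (211, 82).
Z = 82 is lead.

Pb-211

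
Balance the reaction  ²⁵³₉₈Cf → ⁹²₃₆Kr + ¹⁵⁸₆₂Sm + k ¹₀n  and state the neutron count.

3

Conserve mass number: 253 = 92 + 158 + k, so k = 253 − 250 = 3.
Check atomic number: 98 = 36 + 62 + 0 = 98. ✓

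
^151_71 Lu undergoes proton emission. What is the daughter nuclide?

Proton emission: mass number changes by -1, atomic number by -1.
A: 151 − 1 = 150; Z: 71 − 1 = 70.
Z = 70 is ytterbium, so the daughter is ^150_70 Yb.

Yb-150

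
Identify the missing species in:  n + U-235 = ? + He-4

Th-232

Conserve mass number: 1 + 235 = A + 4, so A = 232.
Conserve atomic number: 0 + 92 = Z + 2, so Z = 90.
Z = 90 is thorium, so the species is Th-232.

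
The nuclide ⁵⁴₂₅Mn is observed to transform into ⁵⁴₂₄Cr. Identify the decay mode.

ΔA = 54 − 54 = 0; ΔZ = 24 − 25 = -1.
A is unchanged and Z drops by 1 — a proton has become a neutron (β⁺ emission or electron capture).

beta-plus decay or electron capture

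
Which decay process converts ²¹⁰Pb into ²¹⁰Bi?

beta-minus decay

ΔA = 210 − 210 = 0; ΔZ = 83 − 82 = +1.
A is unchanged and Z rises by 1 — a neutron has become a proton (β⁻ decay).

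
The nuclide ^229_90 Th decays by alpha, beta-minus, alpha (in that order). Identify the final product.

Start: (A, Z) = (229, 90).
After α: (225, 88).
After β⁻: (225, 89).
After α: (221, 87).
Z = 87 is francium.

Fr-221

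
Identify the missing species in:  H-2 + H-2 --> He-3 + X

neutron

Conserve mass number: 2 + 2 = 3 + A, so A = 1.
Conserve atomic number: 1 + 1 = 2 + Z, so Z = 0.
A = 1 and Z = 0 is n — a neutron.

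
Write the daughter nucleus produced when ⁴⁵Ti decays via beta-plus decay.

Sc-45

Beta-plus decay: mass number changes by +0, atomic number by -1.
A: 45 = 45; Z: 22 − 1 = 21.
Z = 21 is scandium, so the daughter is ⁴⁵Sc.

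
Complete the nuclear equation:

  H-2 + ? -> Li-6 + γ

Conserve mass number: 2 + A = 6 + 0, so A = 4.
Conserve atomic number: 1 + Z = 3 + 0, so Z = 2.
A = 4 and Z = 2 is He-4 — an alpha particle.

alpha particle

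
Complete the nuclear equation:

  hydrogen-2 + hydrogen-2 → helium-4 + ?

gamma ray

Conserve mass number: 2 + 2 = 4 + A, so A = 0.
Conserve atomic number: 1 + 1 = 2 + Z, so Z = 0.
A = 0 and Z = 0 is γ — a gamma ray.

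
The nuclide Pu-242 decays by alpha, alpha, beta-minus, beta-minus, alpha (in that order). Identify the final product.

Start: (A, Z) = (242, 94).
After α: (238, 92).
After α: (234, 90).
After β⁻: (234, 91).
After β⁻: (234, 92).
After α: (230, 90).
Z = 90 is thorium.

Th-230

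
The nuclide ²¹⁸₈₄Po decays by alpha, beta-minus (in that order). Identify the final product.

Start: (A, Z) = (218, 84).
After α: (214, 82).
After β⁻: (214, 83).
Z = 83 is bismuth.

Bi-214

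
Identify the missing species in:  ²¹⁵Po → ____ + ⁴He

Conserve mass number: 215 = A + 4, so A = 211.
Conserve atomic number: 84 = Z + 2, so Z = 82.
Z = 82 is lead, so the species is ²¹¹Pb.

Pb-211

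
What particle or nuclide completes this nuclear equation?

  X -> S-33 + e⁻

P-33

Conserve mass number: A = 33 + 0, so A = 33.
Conserve atomic number: Z = 16 − 1, so Z = 15.
Z = 15 is phosphorus, so the species is P-33.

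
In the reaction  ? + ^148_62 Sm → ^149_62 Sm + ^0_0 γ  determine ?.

neutron

Conserve mass number: A + 148 = 149 + 0, so A = 1.
Conserve atomic number: Z + 62 = 62 + 0, so Z = 0.
A = 1 and Z = 0 is ^1_0 n — a neutron.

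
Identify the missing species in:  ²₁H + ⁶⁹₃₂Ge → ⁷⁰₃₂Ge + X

Conserve mass number: 2 + 69 = 70 + A, so A = 1.
Conserve atomic number: 1 + 32 = 32 + Z, so Z = 1.
A = 1 and Z = 1 is ¹₁H — a proton.

proton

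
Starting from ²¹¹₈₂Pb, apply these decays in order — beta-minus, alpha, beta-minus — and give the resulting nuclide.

Pb-207

Start: (A, Z) = (211, 82).
After β⁻: (211, 83).
After α: (207, 81).
After β⁻: (207, 82).
Z = 82 is lead.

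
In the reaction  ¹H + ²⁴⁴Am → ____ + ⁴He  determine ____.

Pu-241

Conserve mass number: 1 + 244 = A + 4, so A = 241.
Conserve atomic number: 1 + 95 = Z + 2, so Z = 94.
Z = 94 is plutonium, so the species is ²⁴¹Pu.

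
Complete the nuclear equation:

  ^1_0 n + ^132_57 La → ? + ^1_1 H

Ba-132

Conserve mass number: 1 + 132 = A + 1, so A = 132.
Conserve atomic number: 0 + 57 = Z + 1, so Z = 56.
Z = 56 is barium, so the species is ^132_56 Ba.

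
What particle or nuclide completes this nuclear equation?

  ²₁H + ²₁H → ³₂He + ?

neutron

Conserve mass number: 2 + 2 = 3 + A, so A = 1.
Conserve atomic number: 1 + 1 = 2 + Z, so Z = 0.
A = 1 and Z = 0 is ¹₀n — a neutron.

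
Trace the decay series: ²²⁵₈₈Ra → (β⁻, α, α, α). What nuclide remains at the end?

Start: (A, Z) = (225, 88).
After β⁻: (225, 89).
After α: (221, 87).
After α: (217, 85).
After α: (213, 83).
Z = 83 is bismuth.

Bi-213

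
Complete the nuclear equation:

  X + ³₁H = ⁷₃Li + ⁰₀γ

Conserve mass number: A + 3 = 7 + 0, so A = 4.
Conserve atomic number: Z + 1 = 3 + 0, so Z = 2.
A = 4 and Z = 2 is ⁴₂He — an alpha particle.

alpha particle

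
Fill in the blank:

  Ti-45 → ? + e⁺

Sc-45

Conserve mass number: 45 = A + 0, so A = 45.
Conserve atomic number: 22 = Z + 1, so Z = 21.
Z = 21 is scandium, so the species is Sc-45.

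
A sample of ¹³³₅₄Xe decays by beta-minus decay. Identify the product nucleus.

Cs-133

Beta-minus decay: mass number changes by +0, atomic number by +1.
A: 133 = 133; Z: 54 + 1 = 55.
Z = 55 is caesium, so the daughter is ¹³³₅₅Cs.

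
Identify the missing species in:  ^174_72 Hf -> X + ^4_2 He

Conserve mass number: 174 = A + 4, so A = 170.
Conserve atomic number: 72 = Z + 2, so Z = 70.
Z = 70 is ytterbium, so the species is ^170_70 Yb.

Yb-170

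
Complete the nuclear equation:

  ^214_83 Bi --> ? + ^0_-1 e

Conserve mass number: 214 = A + 0, so A = 214.
Conserve atomic number: 83 = Z − 1, so Z = 84.
Z = 84 is polonium, so the species is ^214_84 Po.

Po-214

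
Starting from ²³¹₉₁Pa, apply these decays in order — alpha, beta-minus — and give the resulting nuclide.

Start: (A, Z) = (231, 91).
After α: (227, 89).
After β⁻: (227, 90).
Z = 90 is thorium.

Th-227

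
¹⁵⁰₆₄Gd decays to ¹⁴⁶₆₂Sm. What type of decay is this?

ΔA = 146 − 150 = -4; ΔZ = 62 − 64 = -2.
A drops by 4 and Z drops by 2 — the signature of alpha emission.

alpha decay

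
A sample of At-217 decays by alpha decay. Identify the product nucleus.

Bi-213

Alpha decay: mass number changes by -4, atomic number by -2.
A: 217 − 4 = 213; Z: 85 − 2 = 83.
Z = 83 is bismuth, so the daughter is Bi-213.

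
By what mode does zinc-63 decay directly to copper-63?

beta-plus decay or electron capture

ΔA = 63 − 63 = 0; ΔZ = 29 − 30 = -1.
A is unchanged and Z drops by 1 — a proton has become a neutron (β⁺ emission or electron capture).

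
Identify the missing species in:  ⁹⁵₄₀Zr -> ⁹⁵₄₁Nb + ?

beta-minus particle

Conserve mass number: 95 = 95 + A, so A = 0.
Conserve atomic number: 40 = 41 + Z, so Z = -1.
A = 0 and Z = -1 is ⁰₋₁e — a beta-minus particle.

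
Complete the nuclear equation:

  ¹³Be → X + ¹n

Conserve mass number: 13 = A + 1, so A = 12.
Conserve atomic number: 4 = Z + 0, so Z = 4.
Z = 4 is beryllium, so the species is ¹²Be.

Be-12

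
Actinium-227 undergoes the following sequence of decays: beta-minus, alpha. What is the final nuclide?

Start: (A, Z) = (227, 89).
After β⁻: (227, 90).
After α: (223, 88).
Z = 88 is radium.

Ra-223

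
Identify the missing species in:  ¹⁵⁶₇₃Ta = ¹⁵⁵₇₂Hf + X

Conserve mass number: 156 = 155 + A, so A = 1.
Conserve atomic number: 73 = 72 + Z, so Z = 1.
A = 1 and Z = 1 is ¹₁H — a proton.

proton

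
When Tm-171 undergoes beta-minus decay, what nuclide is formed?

Yb-171

Beta-minus decay: mass number changes by +0, atomic number by +1.
A: 171 = 171; Z: 69 + 1 = 70.
Z = 70 is ytterbium, so the daughter is Yb-171.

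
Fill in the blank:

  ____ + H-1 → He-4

Conserve mass number: A + 1 = 4, so A = 3.
Conserve atomic number: Z + 1 = 2, so Z = 1.
A = 3 and Z = 1 is H-3 — a triton.

triton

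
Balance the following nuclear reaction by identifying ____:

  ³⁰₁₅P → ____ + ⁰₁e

Conserve mass number: 30 = A + 0, so A = 30.
Conserve atomic number: 15 = Z + 1, so Z = 14.
Z = 14 is silicon, so the species is ³⁰₁₄Si.

Si-30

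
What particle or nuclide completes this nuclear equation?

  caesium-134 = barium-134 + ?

Conserve mass number: 134 = 134 + A, so A = 0.
Conserve atomic number: 55 = 56 + Z, so Z = -1.
A = 0 and Z = -1 is e⁻ — a beta-minus particle.

beta-minus particle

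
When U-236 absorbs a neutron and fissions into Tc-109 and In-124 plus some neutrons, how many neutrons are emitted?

Conserve mass number: 237 = 109 + 124 + k, so k = 237 − 233 = 4.
Check atomic number: 92 = 43 + 49 + 0 = 92. ✓

4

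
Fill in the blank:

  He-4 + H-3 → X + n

Li-6

Conserve mass number: 4 + 3 = A + 1, so A = 6.
Conserve atomic number: 2 + 1 = Z + 0, so Z = 3.
Z = 3 is lithium, so the species is Li-6.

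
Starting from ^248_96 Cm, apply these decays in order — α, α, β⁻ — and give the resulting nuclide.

Start: (A, Z) = (248, 96).
After α: (244, 94).
After α: (240, 92).
After β⁻: (240, 93).
Z = 93 is neptunium.

Np-240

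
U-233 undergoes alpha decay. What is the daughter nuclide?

Th-229

Alpha decay: mass number changes by -4, atomic number by -2.
A: 233 − 4 = 229; Z: 92 − 2 = 90.
Z = 90 is thorium, so the daughter is Th-229.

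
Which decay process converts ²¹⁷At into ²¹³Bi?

alpha decay

ΔA = 213 − 217 = -4; ΔZ = 83 − 85 = -2.
A drops by 4 and Z drops by 2 — the signature of alpha emission.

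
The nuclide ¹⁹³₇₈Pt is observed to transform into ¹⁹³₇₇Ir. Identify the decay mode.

beta-plus decay or electron capture

ΔA = 193 − 193 = 0; ΔZ = 77 − 78 = -1.
A is unchanged and Z drops by 1 — a proton has become a neutron (β⁺ emission or electron capture).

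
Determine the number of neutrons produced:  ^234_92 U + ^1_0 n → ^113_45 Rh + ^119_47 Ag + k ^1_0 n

Conserve mass number: 235 = 113 + 119 + k, so k = 235 − 232 = 3.
Check atomic number: 92 = 45 + 47 + 0 = 92. ✓

3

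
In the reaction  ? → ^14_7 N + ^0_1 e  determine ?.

O-14

Conserve mass number: A = 14 + 0, so A = 14.
Conserve atomic number: Z = 7 + 1, so Z = 8.
Z = 8 is oxygen, so the species is ^14_8 O.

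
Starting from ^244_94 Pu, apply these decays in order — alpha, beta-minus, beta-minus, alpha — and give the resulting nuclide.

Start: (A, Z) = (244, 94).
After α: (240, 92).
After β⁻: (240, 93).
After β⁻: (240, 94).
After α: (236, 92).
Z = 92 is uranium.

U-236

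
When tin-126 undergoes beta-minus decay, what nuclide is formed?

Sb-126

Beta-minus decay: mass number changes by +0, atomic number by +1.
A: 126 = 126; Z: 50 + 1 = 51.
Z = 51 is antimony, so the daughter is antimony-126.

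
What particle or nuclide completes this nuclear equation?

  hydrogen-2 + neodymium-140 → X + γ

Conserve mass number: 2 + 140 = A + 0, so A = 142.
Conserve atomic number: 1 + 60 = Z + 0, so Z = 61.
Z = 61 is promethium, so the species is promethium-142.

Pm-142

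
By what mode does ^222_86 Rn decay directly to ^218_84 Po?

alpha decay

ΔA = 218 − 222 = -4; ΔZ = 84 − 86 = -2.
A drops by 4 and Z drops by 2 — the signature of alpha emission.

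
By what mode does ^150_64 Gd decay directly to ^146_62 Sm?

ΔA = 146 − 150 = -4; ΔZ = 62 − 64 = -2.
A drops by 4 and Z drops by 2 — the signature of alpha emission.

alpha decay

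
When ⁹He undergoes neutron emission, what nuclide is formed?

Neutron emission: mass number changes by -1, atomic number by +0.
A: 9 − 1 = 8; Z: 2 = 2.
Z = 2 is helium, so the daughter is ⁸He.

He-8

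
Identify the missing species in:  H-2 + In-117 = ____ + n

Conserve mass number: 2 + 117 = A + 1, so A = 118.
Conserve atomic number: 1 + 49 = Z + 0, so Z = 50.
Z = 50 is tin, so the species is Sn-118.

Sn-118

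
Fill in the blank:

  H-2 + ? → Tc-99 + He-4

Conserve mass number: 2 + A = 99 + 4, so A = 101.
Conserve atomic number: 1 + Z = 43 + 2, so Z = 44.
Z = 44 is ruthenium, so the species is Ru-101.

Ru-101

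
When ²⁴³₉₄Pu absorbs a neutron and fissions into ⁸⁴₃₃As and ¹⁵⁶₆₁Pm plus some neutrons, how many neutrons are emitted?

Conserve mass number: 244 = 84 + 156 + k, so k = 244 − 240 = 4.
Check atomic number: 94 = 33 + 61 + 0 = 94. ✓

4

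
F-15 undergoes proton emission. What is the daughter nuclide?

O-14

Proton emission: mass number changes by -1, atomic number by -1.
A: 15 − 1 = 14; Z: 9 − 1 = 8.
Z = 8 is oxygen, so the daughter is O-14.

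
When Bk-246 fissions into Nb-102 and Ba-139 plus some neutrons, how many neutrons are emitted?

Conserve mass number: 246 = 102 + 139 + k, so k = 246 − 241 = 5.
Check atomic number: 97 = 41 + 56 + 0 = 97. ✓

5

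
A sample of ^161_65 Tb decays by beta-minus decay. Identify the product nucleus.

Beta-minus decay: mass number changes by +0, atomic number by +1.
A: 161 = 161; Z: 65 + 1 = 66.
Z = 66 is dysprosium, so the daughter is ^161_66 Dy.

Dy-161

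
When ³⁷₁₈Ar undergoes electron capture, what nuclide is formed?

Electron capture: mass number changes by +0, atomic number by -1.
A: 37 = 37; Z: 18 − 1 = 17.
Z = 17 is chlorine, so the daughter is ³⁷₁₇Cl.

Cl-37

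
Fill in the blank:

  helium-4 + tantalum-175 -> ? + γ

Conserve mass number: 4 + 175 = A + 0, so A = 179.
Conserve atomic number: 2 + 73 = Z + 0, so Z = 75.
Z = 75 is rhenium, so the species is rhenium-179.

Re-179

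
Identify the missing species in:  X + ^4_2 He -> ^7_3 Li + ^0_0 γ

Conserve mass number: A + 4 = 7 + 0, so A = 3.
Conserve atomic number: Z + 2 = 3 + 0, so Z = 1.
A = 3 and Z = 1 is ^3_1 H — a triton.

triton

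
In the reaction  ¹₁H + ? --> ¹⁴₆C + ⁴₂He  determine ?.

Conserve mass number: 1 + A = 14 + 4, so A = 17.
Conserve atomic number: 1 + Z = 6 + 2, so Z = 7.
Z = 7 is nitrogen, so the species is ¹⁷₇N.

N-17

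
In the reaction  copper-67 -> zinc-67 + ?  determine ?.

Conserve mass number: 67 = 67 + A, so A = 0.
Conserve atomic number: 29 = 30 + Z, so Z = -1.
A = 0 and Z = -1 is e⁻ — a beta-minus particle.

beta-minus particle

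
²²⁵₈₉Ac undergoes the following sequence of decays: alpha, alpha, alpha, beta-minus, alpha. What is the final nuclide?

Start: (A, Z) = (225, 89).
After α: (221, 87).
After α: (217, 85).
After α: (213, 83).
After β⁻: (213, 84).
After α: (209, 82).
Z = 82 is lead.

Pb-209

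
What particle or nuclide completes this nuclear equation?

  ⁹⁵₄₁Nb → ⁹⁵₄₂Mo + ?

Conserve mass number: 95 = 95 + A, so A = 0.
Conserve atomic number: 41 = 42 + Z, so Z = -1.
A = 0 and Z = -1 is ⁰₋₁e — a beta-minus particle.

beta-minus particle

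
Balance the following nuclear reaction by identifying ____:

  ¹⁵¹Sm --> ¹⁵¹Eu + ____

Conserve mass number: 151 = 151 + A, so A = 0.
Conserve atomic number: 62 = 63 + Z, so Z = -1.
A = 0 and Z = -1 is e⁻ — a beta-minus particle.

beta-minus particle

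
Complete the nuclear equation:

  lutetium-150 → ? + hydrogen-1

Yb-149

Conserve mass number: 150 = A + 1, so A = 149.
Conserve atomic number: 71 = Z + 1, so Z = 70.
Z = 70 is ytterbium, so the species is ytterbium-149.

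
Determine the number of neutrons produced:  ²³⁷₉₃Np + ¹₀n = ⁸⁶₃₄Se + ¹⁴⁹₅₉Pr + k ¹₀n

Conserve mass number: 238 = 86 + 149 + k, so k = 238 − 235 = 3.
Check atomic number: 93 = 34 + 59 + 0 = 93. ✓

3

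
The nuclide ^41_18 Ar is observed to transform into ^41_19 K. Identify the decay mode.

beta-minus decay

ΔA = 41 − 41 = 0; ΔZ = 19 − 18 = +1.
A is unchanged and Z rises by 1 — a neutron has become a proton (β⁻ decay).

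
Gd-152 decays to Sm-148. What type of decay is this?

alpha decay

ΔA = 148 − 152 = -4; ΔZ = 62 − 64 = -2.
A drops by 4 and Z drops by 2 — the signature of alpha emission.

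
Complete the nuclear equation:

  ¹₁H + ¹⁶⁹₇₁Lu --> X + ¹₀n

Hf-169

Conserve mass number: 1 + 169 = A + 1, so A = 169.
Conserve atomic number: 1 + 71 = Z + 0, so Z = 72.
Z = 72 is hafnium, so the species is ¹⁶⁹₇₂Hf.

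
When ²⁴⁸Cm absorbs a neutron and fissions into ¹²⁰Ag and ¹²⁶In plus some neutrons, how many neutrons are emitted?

Conserve mass number: 249 = 120 + 126 + k, so k = 249 − 246 = 3.
Check atomic number: 96 = 47 + 49 + 0 = 96. ✓

3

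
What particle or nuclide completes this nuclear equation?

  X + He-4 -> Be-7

He-3

Conserve mass number: A + 4 = 7, so A = 3.
Conserve atomic number: Z + 2 = 4, so Z = 2.
Z = 2 is helium, so the species is He-3.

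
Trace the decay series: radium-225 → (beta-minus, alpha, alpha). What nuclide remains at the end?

At-217

Start: (A, Z) = (225, 88).
After β⁻: (225, 89).
After α: (221, 87).
After α: (217, 85).
Z = 85 is astatine.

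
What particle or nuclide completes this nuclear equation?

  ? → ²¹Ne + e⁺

Na-21

Conserve mass number: A = 21 + 0, so A = 21.
Conserve atomic number: Z = 10 + 1, so Z = 11.
Z = 11 is sodium, so the species is ²¹Na.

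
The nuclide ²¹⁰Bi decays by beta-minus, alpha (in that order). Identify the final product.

Pb-206

Start: (A, Z) = (210, 83).
After β⁻: (210, 84).
After α: (206, 82).
Z = 82 is lead.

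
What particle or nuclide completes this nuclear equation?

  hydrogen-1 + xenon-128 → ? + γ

Cs-129

Conserve mass number: 1 + 128 = A + 0, so A = 129.
Conserve atomic number: 1 + 54 = Z + 0, so Z = 55.
Z = 55 is caesium, so the species is caesium-129.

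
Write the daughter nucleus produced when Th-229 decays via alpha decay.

Alpha decay: mass number changes by -4, atomic number by -2.
A: 229 − 4 = 225; Z: 90 − 2 = 88.
Z = 88 is radium, so the daughter is Ra-225.

Ra-225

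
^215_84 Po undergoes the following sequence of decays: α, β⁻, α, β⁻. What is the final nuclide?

Start: (A, Z) = (215, 84).
After α: (211, 82).
After β⁻: (211, 83).
After α: (207, 81).
After β⁻: (207, 82).
Z = 82 is lead.

Pb-207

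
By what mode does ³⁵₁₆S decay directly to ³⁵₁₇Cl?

ΔA = 35 − 35 = 0; ΔZ = 17 − 16 = +1.
A is unchanged and Z rises by 1 — a neutron has become a proton (β⁻ decay).

beta-minus decay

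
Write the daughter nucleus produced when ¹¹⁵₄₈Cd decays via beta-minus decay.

In-115

Beta-minus decay: mass number changes by +0, atomic number by +1.
A: 115 = 115; Z: 48 + 1 = 49.
Z = 49 is indium, so the daughter is ¹¹⁵₄₉In.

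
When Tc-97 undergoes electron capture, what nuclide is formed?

Mo-97

Electron capture: mass number changes by +0, atomic number by -1.
A: 97 = 97; Z: 43 − 1 = 42.
Z = 42 is molybdenum, so the daughter is Mo-97.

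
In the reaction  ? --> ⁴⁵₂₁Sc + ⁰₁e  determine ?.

Conserve mass number: A = 45 + 0, so A = 45.
Conserve atomic number: Z = 21 + 1, so Z = 22.
Z = 22 is titanium, so the species is ⁴⁵₂₂Ti.

Ti-45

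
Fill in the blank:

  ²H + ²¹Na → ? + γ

Mg-23

Conserve mass number: 2 + 21 = A + 0, so A = 23.
Conserve atomic number: 1 + 11 = Z + 0, so Z = 12.
Z = 12 is magnesium, so the species is ²³Mg.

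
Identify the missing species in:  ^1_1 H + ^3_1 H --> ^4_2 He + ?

gamma ray

Conserve mass number: 1 + 3 = 4 + A, so A = 0.
Conserve atomic number: 1 + 1 = 2 + Z, so Z = 0.
A = 0 and Z = 0 is ^0_0 γ — a gamma ray.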